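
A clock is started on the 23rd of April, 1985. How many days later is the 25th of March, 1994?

Day-of-year of April 23, 1985: 113.
Day-of-year of March 25, 1994: 84.
1985 has 365 days, so 365 − 113 = 252 days remain in 1985.
Full years 1986–1993: 6 common + 2 leap = 6×365 + 2×366 = 2922 days.
Total: 252 + 2922 + 84 = 3258 days.

3258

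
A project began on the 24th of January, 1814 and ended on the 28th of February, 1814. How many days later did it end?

January 1814: 31 − 24 = 7 days remain.
February 1–28, 1814: 28 days (1814 is not a leap year).
Total: 7 + 28 = 35 days.

35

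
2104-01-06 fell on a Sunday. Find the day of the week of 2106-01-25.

Day-of-year of January 6, 2104: 6.
Day-of-year of January 25, 2106: 25.
2104 has 366 days, so 366 − 6 = 360 days remain in 2104.
Full years: 2105: 365. Sum = 365.
Total: 360 + 365 + 25 = 750 days.
750 mod 7 = 1, so 1 day after Sunday is Monday.

Monday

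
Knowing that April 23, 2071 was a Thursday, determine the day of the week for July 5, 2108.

Thursday

From April 23, 2071 to April 23, 2108: 37 years, of which 9 contain a Feb 29 — 28×365 + 9×366 = 13514 days.
(2100 is not a leap year (divisible by 100 but not 400).)
April 2108: 30 − 23 = 7 days remain.
Then May (31), June (30): 31 + 30 = 61 days.
July 1–5, 2108: 5 days.
Residual: 73 days.
Total: 13587 days.
13587 is a multiple of 7, so July 5, 2108 falls on the same weekday: Thursday.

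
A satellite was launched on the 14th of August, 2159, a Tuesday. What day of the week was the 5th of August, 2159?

Sunday

Count forward from the earlier date (August 5, 2159) to the later (August 14, 2159):
Within August 2159: 14 − 5 = 9 days.
9 mod 7 = 2, so 2 days before Tuesday is Sunday.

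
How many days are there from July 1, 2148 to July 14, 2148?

Within July 2148: 14 − 1 = 13 days.

13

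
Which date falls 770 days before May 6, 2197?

March 28, 2195

Count 770 days before May 6, 2197:
March 28, 2195 → March 28, 2196: 366 days (2196 is a leap year).
March 28, 2196 → March 28, 2197: 365 days.
March 2197: 31 − 28 = 3 days remain.
Then April (30): 30 days.
May 1–6, 2197: 6 days.
Residual: 39 days.
Total: 770 days.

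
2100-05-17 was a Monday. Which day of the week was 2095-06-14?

Count forward from the earlier date (June 14, 2095) to the later (May 17, 2100):
Day-of-year of June 14, 2095: 165.
Day-of-year of May 17, 2100: 137.
2095 has 365 days, so 365 − 165 = 200 days remain in 2095.
Full years: 2096: 366; 2097: 365; 2098: 365; 2099: 365. Sum = 1461.
Total: 200 + 1461 + 137 = 1798 days.
1798 mod 7 = 6, so 6 days before Monday is Tuesday.

Tuesday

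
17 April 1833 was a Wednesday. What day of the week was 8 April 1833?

Count forward from the earlier date (April 8, 1833) to the later (April 17, 1833):
Within April 1833: 17 − 8 = 9 days.
9 mod 7 = 2, so 2 days before Wednesday is Monday.

Monday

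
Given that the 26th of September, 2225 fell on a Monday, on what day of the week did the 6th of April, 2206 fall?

Count forward from the earlier date (April 6, 2206) to the later (September 26, 2225):
From April 6, 2206 to April 6, 2225: 19 years, of which 5 contain a Feb 29 — 14×365 + 5×366 = 6940 days.
April 2225: 30 − 6 = 24 days remain.
Then May (31), June (30), July (31), August (31): 31 + 30 + 31 + 31 = 123 days.
September 1–26, 2225: 26 days.
Residual: 173 days.
Total: 7113 days.
7113 mod 7 = 1, so 1 day before Monday is Sunday.

Sunday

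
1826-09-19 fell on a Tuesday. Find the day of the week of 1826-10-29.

September 1826: 30 − 19 = 11 days remain.
October 1–29, 1826: 29 days.
Total: 11 + 29 = 40 days.
40 mod 7 = 5, so 5 days after Tuesday is Sunday.

Sunday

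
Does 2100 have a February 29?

2100 is not a leap year (divisible by 100 but not 400).

No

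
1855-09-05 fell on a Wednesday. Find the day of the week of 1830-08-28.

Count forward from the earlier date (August 28, 1830) to the later (September 5, 1855):
Day-of-year of August 28, 1830: 240.
Day-of-year of September 5, 1855: 248.
1830 has 365 days, so 365 − 240 = 125 days remain in 1830.
Full years 1831–1854: 18 common + 6 leap = 18×365 + 6×366 = 8766 days.
Total: 125 + 8766 + 248 = 9139 days.
9139 mod 7 = 4, so 4 days before Wednesday is Saturday.

Saturday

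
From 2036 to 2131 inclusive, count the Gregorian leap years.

Years divisible by 4: 2036, 2040, …, 2128 — 24 in all.
Of these, 2100 is divisible by 100 but not 400, so not leap.
Leap years: 24 − 1 = 23.

23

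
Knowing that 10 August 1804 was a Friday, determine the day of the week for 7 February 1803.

Count forward from the earlier date (February 7, 1803) to the later (August 10, 1804):
February 1803: 28 − 7 = 21 days remain (1803 is not a leap year, so February has 28 days).
Then 17 full months totalling 519 days.
August 1–10, 1804: 10 days.
Total: 21 + 519 + 10 = 550 days.
550 mod 7 = 4, so 4 days before Friday is Monday.

Monday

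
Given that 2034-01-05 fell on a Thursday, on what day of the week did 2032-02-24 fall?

Count forward from the earlier date (February 24, 2032) to the later (January 5, 2034):
February 2032: 29 − 24 = 5 days remain (2032 is a leap year, so February has 29 days).
Then 22 full months totalling 671 days.
January 1–5, 2034: 5 days.
Total: 5 + 671 + 5 = 681 days.
681 mod 7 = 2, so 2 days before Thursday is Tuesday.

Tuesday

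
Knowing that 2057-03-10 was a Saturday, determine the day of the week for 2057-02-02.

Friday

Count forward from the earlier date (February 2, 2057) to the later (March 10, 2057):
February 2057: 28 − 2 = 26 days remain (2057 is not a leap year, so February has 28 days).
March 1–10, 2057: 10 days.
Total: 26 + 10 = 36 days.
36 mod 7 = 1, so 1 day before Saturday is Friday.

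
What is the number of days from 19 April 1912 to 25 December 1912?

250

April 1912: 30 − 19 = 11 days remain.
Then May (31), June (30), July (31), August (31), September (30), October (31), November (30): 31 + 30 + 31 + 31 + 30 + 31 + 30 = 214 days.
December 1–25, 1912: 25 days.
Total: 11 + 214 + 25 = 250 days.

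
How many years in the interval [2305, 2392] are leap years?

Years divisible by 4: 2308, 2312, …, 2392 — 22 in all.
No century exceptions apply. Count: 22.

22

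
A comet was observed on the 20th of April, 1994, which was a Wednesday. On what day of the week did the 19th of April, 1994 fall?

Tuesday

Count forward from the earlier date (April 19, 1994) to the later (April 20, 1994):
Within April 1994: 20 − 19 = 1 day.
1 mod 7 = 1, so 1 day before Wednesday is Tuesday.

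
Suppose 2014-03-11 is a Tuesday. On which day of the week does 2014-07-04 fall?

March 2014: 31 − 11 = 20 days remain.
Then April (30), May (31), June (30): 30 + 31 + 30 = 91 days.
July 1–4, 2014: 4 days.
Total: 20 + 91 + 4 = 115 days.
115 mod 7 = 3, so 3 days after Tuesday is Friday.

Friday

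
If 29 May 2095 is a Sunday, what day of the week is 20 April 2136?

From May 29, 2095 to May 29, 2135: 40 years, of which 9 contain a Feb 29 — 31×365 + 9×366 = 14609 days.
(2100 is not a leap year (divisible by 100 but not 400).)
May 2135: 31 − 29 = 2 days remain.
Then 10 full months totalling 305 days.
April 1–20, 2136: 20 days.
Residual: 327 days.
Total: 14936 days.
14936 mod 7 = 5, so 5 days after Sunday is Friday.

Friday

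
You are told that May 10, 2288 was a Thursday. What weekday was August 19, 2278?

Monday

Count forward from the earlier date (August 19, 2278) to the later (May 10, 2288):
From August 19, 2278 to August 19, 2287: 9 years, of which 2 contain a Feb 29 — 7×365 + 2×366 = 3287 days.
August 2287: 31 − 19 = 12 days remain.
Then September (30), October (31), November (30), December (31), January (31), February 2288 (29), March (31), April (30): 30 + 31 + 30 + 31 + 31 + 29 + 31 + 30 = 243 days.
May 1–10, 2288: 10 days.
Residual: 265 days.
Total: 3552 days.
3552 mod 7 = 3, so 3 days before Thursday is Monday.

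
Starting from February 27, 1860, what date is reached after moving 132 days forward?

July 8, 1860

Count 132 days after February 27, 1860:
February 1860: 29 − 27 = 2 days remain (1860 is a leap year, so February has 29 days).
Then March (31), April (30), May (31), June (30): 31 + 30 + 31 + 30 = 122 days.
July 1–8, 1860: 8 days.
Total: 2 + 122 + 8 = 132 days.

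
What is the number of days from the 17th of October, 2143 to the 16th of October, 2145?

October 17, 2143 → October 17, 2144: 366 days (2144 is a leap year).
October 2144: 31 − 17 = 14 days remain.
Then 11 full months totalling 334 days.
October 1–16, 2145: 16 days.
Residual: 364 days.
Total: 730 days.

730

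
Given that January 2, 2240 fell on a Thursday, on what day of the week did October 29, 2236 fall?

Count forward from the earlier date (October 29, 2236) to the later (January 2, 2240):
October 29, 2236 → October 29, 2237: 365 days.
October 29, 2237 → October 29, 2238: 365 days.
October 29, 2238 → October 29, 2239: 365 days.
October 2239: 31 − 29 = 2 days remain.
Then November (30), December (31): 30 + 31 = 61 days.
January 1–2, 2240: 2 days.
Residual: 65 days.
Total: 1160 days.
1160 mod 7 = 5, so 5 days before Thursday is Saturday.

Saturday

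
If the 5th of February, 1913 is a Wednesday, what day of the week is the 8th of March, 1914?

February 5, 1913 → February 5, 1914: 365 days.
February 1914: 28 − 5 = 23 days remain (1914 is not a leap year, so February has 28 days).
March 1–8, 1914: 8 days.
Residual: 31 days.
Total: 396 days.
396 mod 7 = 4, so 4 days after Wednesday is Sunday.

Sunday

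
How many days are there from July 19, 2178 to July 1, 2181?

1078

Day-of-year of July 19, 2178: 200.
Day-of-year of July 1, 2181: 182.
2178 has 365 days, so 365 − 200 = 165 days remain in 2178.
Full years: 2179: 365; 2180: 366. Sum = 731.
Total: 165 + 731 + 182 = 1078 days.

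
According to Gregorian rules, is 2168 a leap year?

Yes

2168 is a leap year.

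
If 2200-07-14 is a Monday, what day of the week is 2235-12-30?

From July 14, 2200 to July 14, 2235: 35 years, of which 8 contain a Feb 29 — 27×365 + 8×366 = 12783 days.
July 2235: 31 − 14 = 17 days remain.
Then August (31), September (30), October (31), November (30): 31 + 30 + 31 + 30 = 122 days.
December 1–30, 2235: 30 days.
Residual: 169 days.
Total: 12952 days.
12952 mod 7 = 2, so 2 days after Monday is Wednesday.

Wednesday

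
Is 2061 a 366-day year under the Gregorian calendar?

No

2061 is not a leap year.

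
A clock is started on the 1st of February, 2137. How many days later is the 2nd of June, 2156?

Day-of-year of February 1, 2137: 32.
Day-of-year of June 2, 2156: 154.
2137 has 365 days, so 365 − 32 = 333 days remain in 2137.
Full years 2138–2155: 14 common + 4 leap = 14×365 + 4×366 = 6574 days.
Total: 333 + 6574 + 154 = 7061 days.

7061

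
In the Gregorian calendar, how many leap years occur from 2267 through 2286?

5

Years divisible by 4 in [2267, 2286]: 2268, 2272, 2276, 2280, 2284.
No century exceptions apply. Count: 5.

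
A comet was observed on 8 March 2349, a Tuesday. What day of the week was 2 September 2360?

From March 8, 2349 to March 8, 2360: 11 years, of which 3 contain a Feb 29 — 8×365 + 3×366 = 4018 days.
March 2360: 31 − 8 = 23 days remain.
Then April (30), May (31), June (30), July (31), August (31): 30 + 31 + 30 + 31 + 31 = 153 days.
September 1–2, 2360: 2 days.
Residual: 178 days.
Total: 4196 days.
4196 mod 7 = 3, so 3 days after Tuesday is Friday.

Friday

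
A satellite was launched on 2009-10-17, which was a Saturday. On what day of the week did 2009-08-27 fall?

Count forward from the earlier date (August 27, 2009) to the later (October 17, 2009):
August 2009: 31 − 27 = 4 days remain.
Then September (30): 30 days.
October 1–17, 2009: 17 days.
Total: 4 + 30 + 17 = 51 days.
51 mod 7 = 2, so 2 days before Saturday is Thursday.

Thursday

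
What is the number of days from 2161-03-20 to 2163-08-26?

Day-of-year of March 20, 2161: 79.
Day-of-year of August 26, 2163: 238.
2161 has 365 days, so 365 − 79 = 286 days remain in 2161.
Full years: 2162: 365. Sum = 365.
Total: 286 + 365 + 238 = 889 days.

889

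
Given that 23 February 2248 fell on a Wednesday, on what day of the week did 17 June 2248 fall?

February 2248: 29 − 23 = 6 days remain (2248 is a leap year, so February has 29 days).
Then March (31), April (30), May (31): 31 + 30 + 31 = 92 days.
June 1–17, 2248: 17 days.
Total: 6 + 92 + 17 = 115 days.
115 mod 7 = 3, so 3 days after Wednesday is Saturday.

Saturday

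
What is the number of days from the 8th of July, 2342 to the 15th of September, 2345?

July 8, 2342 → July 8, 2343: 365 days.
July 8, 2343 → July 8, 2344: 366 days (2344 is a leap year).
July 8, 2344 → July 8, 2345: 365 days.
July 2345: 31 − 8 = 23 days remain.
Then August (31): 31 days.
September 1–15, 2345: 15 days.
Residual: 69 days.
Total: 1165 days.

1165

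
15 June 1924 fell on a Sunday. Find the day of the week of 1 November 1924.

June 1924: 30 − 15 = 15 days remain.
Then July (31), August (31), September (30), October (31): 31 + 31 + 30 + 31 = 123 days.
November 1, 1924: 1 day.
Total: 15 + 123 + 1 = 139 days.
139 mod 7 = 6, so 6 days after Sunday is Saturday.

Saturday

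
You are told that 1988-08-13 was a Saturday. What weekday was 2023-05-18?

Thursday

Day-of-year of August 13, 1988: 226.
Day-of-year of May 18, 2023: 138.
1988 has 366 days, so 366 − 226 = 140 days remain in 1988.
Full years 1989–2022: 26 common + 8 leap = 26×365 + 8×366 = 12418 days.
Total: 140 + 12418 + 138 = 12696 days.
12696 mod 7 = 5, so 5 days after Saturday is Thursday.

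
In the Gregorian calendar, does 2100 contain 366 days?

2100 is not a leap year (divisible by 100 but not 400).

No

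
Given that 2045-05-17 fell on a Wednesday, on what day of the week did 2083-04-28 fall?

Wednesday

From May 17, 2045 to May 17, 2082: 37 years, of which 9 contain a Feb 29 — 28×365 + 9×366 = 13514 days.
May 2082: 31 − 17 = 14 days remain.
Then 10 full months totalling 304 days.
April 1–28, 2083: 28 days.
Residual: 346 days.
Total: 13860 days.
13860 is a multiple of 7, so 2083-04-28 falls on the same weekday: Wednesday.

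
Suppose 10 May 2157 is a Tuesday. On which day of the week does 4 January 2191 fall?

Tuesday

From May 10, 2157 to May 10, 2190: 33 years, of which 8 contain a Feb 29 — 25×365 + 8×366 = 12053 days.
May 2190: 31 − 10 = 21 days remain.
Then June (30), July (31), August (31), September (30), October (31), November (30), December (31): 30 + 31 + 31 + 30 + 31 + 30 + 31 = 214 days.
January 1–4, 2191: 4 days.
Residual: 239 days.
Total: 12292 days.
12292 is a multiple of 7, so 4 January 2191 falls on the same weekday: Tuesday.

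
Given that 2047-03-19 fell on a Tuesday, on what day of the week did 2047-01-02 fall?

Wednesday

Count forward from the earlier date (January 2, 2047) to the later (March 19, 2047):
January 2047: 31 − 2 = 29 days remain.
Then February 2047 (28): 28 days.
March 1–19, 2047: 19 days.
Total: 29 + 28 + 19 = 76 days.
76 mod 7 = 6, so 6 days before Tuesday is Wednesday.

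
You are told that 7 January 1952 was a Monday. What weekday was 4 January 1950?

Count forward from the earlier date (January 4, 1950) to the later (January 7, 1952):
January 4, 1950 → January 4, 1951: 365 days.
January 4, 1951 → January 4, 1952: 365 days.
Within January 1952: 7 − 4 = 3 days.
Total: 733 days.
733 mod 7 = 5, so 5 days before Monday is Wednesday.

Wednesday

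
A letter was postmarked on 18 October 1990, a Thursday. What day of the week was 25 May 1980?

Count forward from the earlier date (May 25, 1980) to the later (October 18, 1990):
From May 25, 1980 to May 25, 1990: 10 years, of which 2 contain a Feb 29 — 8×365 + 2×366 = 3652 days.
May 1990: 31 − 25 = 6 days remain.
Then June (30), July (31), August (31), September (30): 30 + 31 + 31 + 30 = 122 days.
October 1–18, 1990: 18 days.
Residual: 146 days.
Total: 3798 days.
3798 mod 7 = 4, so 4 days before Thursday is Sunday.

Sunday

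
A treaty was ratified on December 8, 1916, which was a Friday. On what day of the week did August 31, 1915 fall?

Count forward from the earlier date (August 31, 1915) to the later (December 8, 1916):
August 31, 1915 → August 31, 1916: 366 days (1916 is a leap year).
August 1916: 31 − 31 = 0 days remain.
Then September (30), October (31), November (30): 30 + 31 + 30 = 91 days.
December 1–8, 1916: 8 days.
Residual: 99 days.
Total: 465 days.
465 mod 7 = 3, so 3 days before Friday is Tuesday.

Tuesday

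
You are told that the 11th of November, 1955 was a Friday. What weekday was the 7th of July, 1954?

Wednesday

Count forward from the earlier date (July 7, 1954) to the later (November 11, 1955):
Day-of-year of July 7, 1954: 188.
Day-of-year of November 11, 1955: 315.
1954 has 365 days, so 365 − 188 = 177 days remain in 1954.
Total: 177 + 315 = 492 days.
492 mod 7 = 2, so 2 days before Friday is Wednesday.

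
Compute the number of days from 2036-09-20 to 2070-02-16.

12202

From September 20, 2036 to September 20, 2069: 33 years, of which 8 contain a Feb 29 — 25×365 + 8×366 = 12053 days.
September 2069: 30 − 20 = 10 days remain.
Then October (31), November (30), December (31), January (31): 31 + 30 + 31 + 31 = 123 days.
February 1–16, 2070: 16 days (2070 is not a leap year).
Residual: 149 days.
Total: 12202 days.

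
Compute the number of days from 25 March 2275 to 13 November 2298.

8634

Day-of-year of March 25, 2275: 84.
Day-of-year of November 13, 2298: 317.
2275 has 365 days, so 365 − 84 = 281 days remain in 2275.
Full years 2276–2297: 16 common + 6 leap = 16×365 + 6×366 = 8036 days.
Total: 281 + 8036 + 317 = 8634 days.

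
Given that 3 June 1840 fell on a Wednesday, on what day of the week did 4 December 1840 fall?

Friday

June 1840: 30 − 3 = 27 days remain.
Then July (31), August (31), September (30), October (31), November (30): 31 + 31 + 30 + 31 + 30 = 153 days.
December 1–4, 1840: 4 days.
Total: 27 + 153 + 4 = 184 days.
184 mod 7 = 2, so 2 days after Wednesday is Friday.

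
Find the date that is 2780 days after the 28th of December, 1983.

the 8th of August, 1991

Count 2780 days after December 28, 1983:
From December 28, 1983 to December 28, 1990: 7 years, of which 2 contain a Feb 29 — 5×365 + 2×366 = 2557 days.
December 1990: 31 − 28 = 3 days remain.
Then January (31), February 1991 (28), March (31), April (30), May (31), June (30), July (31): 31 + 28 + 31 + 30 + 31 + 30 + 31 = 212 days.
August 1–8, 1991: 8 days.
Residual: 223 days.
Total: 2780 days.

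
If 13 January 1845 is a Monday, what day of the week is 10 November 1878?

Sunday

Day-of-year of January 13, 1845: 13.
Day-of-year of November 10, 1878: 314.
1845 has 365 days, so 365 − 13 = 352 days remain in 1845.
Full years 1846–1877: 24 common + 8 leap = 24×365 + 8×366 = 11688 days.
Total: 352 + 11688 + 314 = 12354 days.
12354 mod 7 = 6, so 6 days after Monday is Sunday.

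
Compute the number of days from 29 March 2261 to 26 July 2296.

12903

From March 29, 2261 to March 29, 2296: 35 years, of which 9 contain a Feb 29 — 26×365 + 9×366 = 12784 days.
March 2296: 31 − 29 = 2 days remain.
Then April (30), May (31), June (30): 30 + 31 + 30 = 91 days.
July 1–26, 2296: 26 days.
Residual: 119 days.
Total: 12903 days.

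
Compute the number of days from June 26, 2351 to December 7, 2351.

164

June 2351: 30 − 26 = 4 days remain.
Then July (31), August (31), September (30), October (31), November (30): 31 + 31 + 30 + 31 + 30 = 153 days.
December 1–7, 2351: 7 days.
Total: 4 + 153 + 7 = 164 days.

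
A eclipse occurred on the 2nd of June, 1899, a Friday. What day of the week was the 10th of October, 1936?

From June 2, 1899 to June 2, 1936: 37 years, of which 9 contain a Feb 29 — 28×365 + 9×366 = 13514 days.
(1900 is not a leap year (divisible by 100 but not 400).)
June 1936: 30 − 2 = 28 days remain.
Then July (31), August (31), September (30): 31 + 31 + 30 = 92 days.
October 1–10, 1936: 10 days.
Residual: 130 days.
Total: 13644 days.
13644 mod 7 = 1, so 1 day after Friday is Saturday.

Saturday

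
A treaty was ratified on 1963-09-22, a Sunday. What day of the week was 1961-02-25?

Saturday

Count forward from the earlier date (February 25, 1961) to the later (September 22, 1963):
Day-of-year of February 25, 1961: 56.
Day-of-year of September 22, 1963: 265.
1961 has 365 days, so 365 − 56 = 309 days remain in 1961.
Full years: 1962: 365. Sum = 365.
Total: 309 + 365 + 265 = 939 days.
939 mod 7 = 1, so 1 day before Sunday is Saturday.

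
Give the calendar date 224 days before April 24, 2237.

September 12, 2236

Count 224 days before April 24, 2237:
September 2236: 30 − 12 = 18 days remain.
Then October (31), November (30), December (31), January (31), February 2237 (28), March (31): 31 + 30 + 31 + 31 + 28 + 31 = 182 days.
April 1–24, 2237: 24 days.
Total: 18 + 182 + 24 = 224 days.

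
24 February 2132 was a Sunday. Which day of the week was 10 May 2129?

Count forward from the earlier date (May 10, 2129) to the later (February 24, 2132):
May 10, 2129 → May 10, 2130: 365 days.
May 10, 2130 → May 10, 2131: 365 days.
May 2131: 31 − 10 = 21 days remain.
Then June (30), July (31), August (31), September (30), October (31), November (30), December (31), January (31): 30 + 31 + 31 + 30 + 31 + 30 + 31 + 31 = 245 days.
February 1–24, 2132: 24 days (2132 is a leap year).
Residual: 290 days.
Total: 1020 days.
1020 mod 7 = 5, so 5 days before Sunday is Tuesday.

Tuesday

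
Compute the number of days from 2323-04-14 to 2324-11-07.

573

April 2323: 30 − 14 = 16 days remain.
Then 18 full months totalling 550 days.
November 1–7, 2324: 7 days.
Total: 16 + 550 + 7 = 573 days.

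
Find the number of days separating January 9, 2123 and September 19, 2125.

984

Day-of-year of January 9, 2123: 9.
Day-of-year of September 19, 2125: 262.
2123 has 365 days, so 365 − 9 = 356 days remain in 2123.
Full years: 2124: 366. Sum = 366.
Total: 356 + 366 + 262 = 984 days.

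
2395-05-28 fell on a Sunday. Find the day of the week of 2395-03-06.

Count forward from the earlier date (March 6, 2395) to the later (May 28, 2395):
March 2395: 31 − 6 = 25 days remain.
Then April (30): 30 days.
May 1–28, 2395: 28 days.
Total: 25 + 30 + 28 = 83 days.
83 mod 7 = 6, so 6 days before Sunday is Monday.

Monday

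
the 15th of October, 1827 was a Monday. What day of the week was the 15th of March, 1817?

Count forward from the earlier date (March 15, 1817) to the later (October 15, 1827):
Day-of-year of March 15, 1817: 74.
Day-of-year of October 15, 1827: 288.
1817 has 365 days, so 365 − 74 = 291 days remain in 1817.
Full years 1818–1826: 7 common + 2 leap = 7×365 + 2×366 = 3287 days.
Total: 291 + 3287 + 288 = 3866 days.
3866 mod 7 = 2, so 2 days before Monday is Saturday.

Saturday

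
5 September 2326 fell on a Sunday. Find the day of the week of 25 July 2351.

From September 5, 2326 to September 5, 2350: 24 years, of which 6 contain a Feb 29 — 18×365 + 6×366 = 8766 days.
September 2350: 30 − 5 = 25 days remain.
Then 9 full months totalling 273 days.
July 1–25, 2351: 25 days.
Residual: 323 days.
Total: 9089 days.
9089 mod 7 = 3, so 3 days after Sunday is Wednesday.

Wednesday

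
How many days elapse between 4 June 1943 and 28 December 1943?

June 1943: 30 − 4 = 26 days remain.
Then July (31), August (31), September (30), October (31), November (30): 31 + 31 + 30 + 31 + 30 = 153 days.
December 1–28, 1943: 28 days.
Total: 26 + 153 + 28 = 207 days.

207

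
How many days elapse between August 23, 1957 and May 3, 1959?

618

August 1957: 31 − 23 = 8 days remain.
Then 20 full months totalling 607 days.
May 1–3, 1959: 3 days.
Total: 8 + 607 + 3 = 618 days.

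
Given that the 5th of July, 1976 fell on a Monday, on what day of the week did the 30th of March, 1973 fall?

Friday

Count forward from the earlier date (March 30, 1973) to the later (July 5, 1976):
Day-of-year of March 30, 1973: 89.
Day-of-year of July 5, 1976: 187.
1973 has 365 days, so 365 − 89 = 276 days remain in 1973.
Full years: 1974: 365; 1975: 365. Sum = 730.
Total: 276 + 730 + 187 = 1193 days.
1193 mod 7 = 3, so 3 days before Monday is Friday.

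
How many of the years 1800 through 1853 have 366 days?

Years divisible by 4: 1800, 1804, …, 1852 — 14 in all.
Of these, 1800 is divisible by 100 but not 400, so not leap.
Leap years: 14 − 1 = 13.

13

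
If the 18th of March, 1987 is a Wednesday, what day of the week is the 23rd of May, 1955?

Monday

Count forward from the earlier date (May 23, 1955) to the later (March 18, 1987):
From May 23, 1955 to May 23, 1986: 31 years, of which 8 contain a Feb 29 — 23×365 + 8×366 = 11323 days.
May 1986: 31 − 23 = 8 days remain.
Then 9 full months totalling 273 days.
March 1–18, 1987: 18 days.
Residual: 299 days.
Total: 11622 days.
11622 mod 7 = 2, so 2 days before Wednesday is Monday.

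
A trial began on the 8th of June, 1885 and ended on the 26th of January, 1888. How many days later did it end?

962

June 8, 1885 → June 8, 1886: 365 days.
June 8, 1886 → June 8, 1887: 365 days.
June 1887: 30 − 8 = 22 days remain.
Then July (31), August (31), September (30), October (31), November (30), December (31): 31 + 31 + 30 + 31 + 30 + 31 = 184 days.
January 1–26, 1888: 26 days.
Residual: 232 days.
Total: 962 days.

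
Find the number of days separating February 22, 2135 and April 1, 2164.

10631

Day-of-year of February 22, 2135: 53.
Day-of-year of April 1, 2164: 92.
2135 has 365 days, so 365 − 53 = 312 days remain in 2135.
Full years 2136–2163: 21 common + 7 leap = 21×365 + 7×366 = 10227 days.
Total: 312 + 10227 + 92 = 10631 days.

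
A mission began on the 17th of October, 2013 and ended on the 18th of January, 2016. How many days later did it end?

October 17, 2013 → October 17, 2014: 365 days.
October 17, 2014 → October 17, 2015: 365 days.
October 2015: 31 − 17 = 14 days remain.
Then November (30), December (31): 30 + 31 = 61 days.
January 1–18, 2016: 18 days.
Residual: 93 days.
Total: 823 days.

823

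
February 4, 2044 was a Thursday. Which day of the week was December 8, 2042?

Count forward from the earlier date (December 8, 2042) to the later (February 4, 2044):
December 8, 2042 → December 8, 2043: 365 days.
December 2043: 31 − 8 = 23 days remain.
Then January (31): 31 days.
February 1–4, 2044: 4 days (2044 is a leap year).
Residual: 58 days.
Total: 423 days.
423 mod 7 = 3, so 3 days before Thursday is Monday.

Monday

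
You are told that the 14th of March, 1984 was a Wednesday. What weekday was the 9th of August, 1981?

Count forward from the earlier date (August 9, 1981) to the later (March 14, 1984):
August 9, 1981 → August 9, 1982: 365 days.
August 9, 1982 → August 9, 1983: 365 days.
August 1983: 31 − 9 = 22 days remain.
Then September (30), October (31), November (30), December (31), January (31), February 1984 (29): 30 + 31 + 30 + 31 + 31 + 29 = 182 days.
March 1–14, 1984: 14 days.
Residual: 218 days.
Total: 948 days.
948 mod 7 = 3, so 3 days before Wednesday is Sunday.

Sunday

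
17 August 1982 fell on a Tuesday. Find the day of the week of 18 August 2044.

From August 17, 1982 to August 17, 2044: 62 years, of which 16 contain a Feb 29 — 46×365 + 16×366 = 22646 days.
(2000 is a leap year (divisible by 400).)
Within August 2044: 18 − 17 = 1 day.
Total: 22647 days.
22647 mod 7 = 2, so 2 days after Tuesday is Thursday.

Thursday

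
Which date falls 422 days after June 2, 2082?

July 29, 2083

Count 422 days after June 2, 2082:
Day-of-year of June 2, 2082: 153.
Day-of-year of July 29, 2083: 210.
2082 has 365 days, so 365 − 153 = 212 days remain in 2082.
Total: 212 + 210 = 422 days.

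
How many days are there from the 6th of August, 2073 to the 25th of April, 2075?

627

August 2073: 31 − 6 = 25 days remain.
Then 19 full months totalling 577 days.
April 1–25, 2075: 25 days.
Total: 25 + 577 + 25 = 627 days.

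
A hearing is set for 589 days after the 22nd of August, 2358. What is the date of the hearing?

the 2nd of April, 2360

Count 589 days after August 22, 2358:
Day-of-year of August 22, 2358: 234.
Day-of-year of April 2, 2360: 93.
2358 has 365 days, so 365 − 234 = 131 days remain in 2358.
Full years: 2359: 365. Sum = 365.
Total: 131 + 365 + 93 = 589 days.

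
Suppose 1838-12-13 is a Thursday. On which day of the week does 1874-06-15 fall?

Day-of-year of December 13, 1838: 347.
Day-of-year of June 15, 1874: 166.
1838 has 365 days, so 365 − 347 = 18 days remain in 1838.
Full years 1839–1873: 26 common + 9 leap = 26×365 + 9×366 = 12784 days.
Total: 18 + 12784 + 166 = 12968 days.
12968 mod 7 = 4, so 4 days after Thursday is Monday.

Monday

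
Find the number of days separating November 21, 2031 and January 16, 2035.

1152

November 21, 2031 → November 21, 2032: 366 days (2032 is a leap year).
November 21, 2032 → November 21, 2033: 365 days.
November 21, 2033 → November 21, 2034: 365 days.
November 2034: 30 − 21 = 9 days remain.
Then December (31): 31 days.
January 1–16, 2035: 16 days.
Residual: 56 days.
Total: 1152 days.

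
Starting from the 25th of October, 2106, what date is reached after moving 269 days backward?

the 29th of January, 2106

Count 269 days before October 25, 2106:
January 2106: 31 − 29 = 2 days remain.
Then February 2106 (28), March (31), April (30), May (31), June (30), July (31), August (31), September (30): 28 + 31 + 30 + 31 + 30 + 31 + 31 + 30 = 242 days.
October 1–25, 2106: 25 days.
Total: 2 + 242 + 25 = 269 days.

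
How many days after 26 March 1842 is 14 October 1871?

10794

From March 26, 1842 to March 26, 1871: 29 years, of which 7 contain a Feb 29 — 22×365 + 7×366 = 10592 days.
March 1871: 31 − 26 = 5 days remain.
Then April (30), May (31), June (30), July (31), August (31), September (30): 30 + 31 + 30 + 31 + 31 + 30 = 183 days.
October 1–14, 1871: 14 days.
Residual: 202 days.
Total: 10794 days.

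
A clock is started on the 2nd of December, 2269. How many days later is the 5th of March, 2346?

27851

Day-of-year of December 2, 2269: 336.
Day-of-year of March 5, 2346: 64.
2269 has 365 days, so 365 − 336 = 29 days remain in 2269.
Full years 2270–2345: 58 common + 18 leap = 58×365 + 18×366 = 27758 days.
Total: 29 + 27758 + 64 = 27851 days.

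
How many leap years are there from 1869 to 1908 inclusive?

Years divisible by 4 in [1869, 1908]: 1872, 1876, 1880, 1884, 1888, 1892, 1896, 1900, 1904, 1908.
Of these, 1900 is divisible by 100 but not 400, so not leap.
Leap years: 10 − 1 = 9.

9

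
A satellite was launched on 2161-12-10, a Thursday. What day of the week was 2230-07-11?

Sunday

From December 10, 2161 to December 10, 2229: 68 years, of which 16 contain a Feb 29 — 52×365 + 16×366 = 24836 days.
(2200 is not a leap year (divisible by 100 but not 400).)
December 2229: 31 − 10 = 21 days remain.
Then January (31), February 2230 (28), March (31), April (30), May (31), June (30): 31 + 28 + 31 + 30 + 31 + 30 = 181 days.
July 1–11, 2230: 11 days.
Residual: 213 days.
Total: 25049 days.
25049 mod 7 = 3, so 3 days after Thursday is Sunday.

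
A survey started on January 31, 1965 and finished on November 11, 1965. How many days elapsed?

284

January 1965: 31 − 31 = 0 days remain.
Then 9 full months totalling 273 days.
November 1–11, 1965: 11 days.
Total: 0 + 273 + 11 = 284 days.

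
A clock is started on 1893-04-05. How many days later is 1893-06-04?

April 1893: 30 − 5 = 25 days remain.
Then May (31): 31 days.
June 1–4, 1893: 4 days.
Total: 25 + 31 + 4 = 60 days.

60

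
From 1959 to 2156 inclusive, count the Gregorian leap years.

49

Years divisible by 4: 1960, 1964, …, 2156 — 50 in all.
Of these, 2100 is divisible by 100 but not 400, so not leap.
2000 is divisible by 400, so still leap.
Leap years: 50 − 1 = 49.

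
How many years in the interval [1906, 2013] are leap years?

27

Years divisible by 4: 1908, 1912, …, 2012 — 27 in all.
2000 is divisible by 400, so still leap.
No century exceptions apply. Count: 27.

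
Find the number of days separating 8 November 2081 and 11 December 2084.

Day-of-year of November 8, 2081: 312.
Day-of-year of December 11, 2084: 346.
2081 has 365 days, so 365 − 312 = 53 days remain in 2081.
Full years: 2082: 365; 2083: 365. Sum = 730.
Total: 53 + 730 + 346 = 1129 days.

1129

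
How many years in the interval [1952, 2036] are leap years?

Years divisible by 4: 1952, 1956, …, 2036 — 22 in all.
2000 is divisible by 400, so still leap.
No century exceptions apply. Count: 22.

22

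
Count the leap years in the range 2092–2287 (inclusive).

Years divisible by 4: 2092, 2096, …, 2284 — 49 in all.
Of these, 2100, 2200 are divisible by 100 but not 400, so not leap.
Leap years: 49 − 2 = 47.

47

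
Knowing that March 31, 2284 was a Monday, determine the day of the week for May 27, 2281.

Count forward from the earlier date (May 27, 2281) to the later (March 31, 2284):
May 27, 2281 → May 27, 2282: 365 days.
May 27, 2282 → May 27, 2283: 365 days.
May 2283: 31 − 27 = 4 days remain.
Then 9 full months totalling 274 days.
March 1–31, 2284: 31 days.
Residual: 309 days.
Total: 1039 days.
1039 mod 7 = 3, so 3 days before Monday is Friday.

Friday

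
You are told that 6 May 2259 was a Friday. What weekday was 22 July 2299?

Saturday

Day-of-year of May 6, 2259: 126.
Day-of-year of July 22, 2299: 203.
2259 has 365 days, so 365 − 126 = 239 days remain in 2259.
Full years 2260–2298: 29 common + 10 leap = 29×365 + 10×366 = 14245 days.
Total: 239 + 14245 + 203 = 14687 days.
14687 mod 7 = 1, so 1 day after Friday is Saturday.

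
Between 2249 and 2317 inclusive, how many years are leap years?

Years divisible by 4: 2252, 2256, …, 2316 — 17 in all.
Of these, 2300 is divisible by 100 but not 400, so not leap.
Leap years: 17 − 1 = 16.

16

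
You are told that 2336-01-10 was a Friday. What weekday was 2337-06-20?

Sunday

January 10, 2336 → January 10, 2337: 366 days (2336 is a leap year).
January 2337: 31 − 10 = 21 days remain.
Then February 2337 (28), March (31), April (30), May (31): 28 + 31 + 30 + 31 = 120 days.
June 1–20, 2337: 20 days.
Residual: 161 days.
Total: 527 days.
527 mod 7 = 2, so 2 days after Friday is Sunday.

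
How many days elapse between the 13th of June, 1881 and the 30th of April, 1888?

2513

Day-of-year of June 13, 1881: 164.
Day-of-year of April 30, 1888: 121.
1881 has 365 days, so 365 − 164 = 201 days remain in 1881.
Full years: 1882: 365; 1883: 365; 1884: 366; 1885: 365; 1886: 365; 1887: 365. Sum = 2191.
Total: 201 + 2191 + 121 = 2513 days.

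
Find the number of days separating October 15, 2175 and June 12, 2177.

606

October 15, 2175 → October 15, 2176: 366 days (2176 is a leap year).
October 2176: 31 − 15 = 16 days remain.
Then November (30), December (31), January (31), February 2177 (28), March (31), April (30), May (31): 30 + 31 + 31 + 28 + 31 + 30 + 31 = 212 days.
June 1–12, 2177: 12 days.
Residual: 240 days.
Total: 606 days.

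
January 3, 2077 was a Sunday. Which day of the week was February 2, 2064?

Count forward from the earlier date (February 2, 2064) to the later (January 3, 2077):
Day-of-year of February 2, 2064: 33.
Day-of-year of January 3, 2077: 3.
2064 has 366 days, so 366 − 33 = 333 days remain in 2064.
Full years 2065–2076: 9 common + 3 leap = 9×365 + 3×366 = 4383 days.
Total: 333 + 4383 + 3 = 4719 days.
4719 mod 7 = 1, so 1 day before Sunday is Saturday.

Saturday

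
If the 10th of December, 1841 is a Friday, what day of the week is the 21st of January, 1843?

Saturday

December 1841: 31 − 10 = 21 days remain.
Then 12 full months totalling 365 days.
January 1–21, 1843: 21 days.
Total: 21 + 365 + 21 = 407 days.
407 mod 7 = 1, so 1 day after Friday is Saturday.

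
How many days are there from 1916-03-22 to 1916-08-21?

March 1916: 31 − 22 = 9 days remain.
Then April (30), May (31), June (30), July (31): 30 + 31 + 30 + 31 = 122 days.
August 1–21, 1916: 21 days.
Total: 9 + 122 + 21 = 152 days.

152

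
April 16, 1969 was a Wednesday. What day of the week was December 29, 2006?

Friday

From April 16, 1969 to April 16, 2006: 37 years, of which 9 contain a Feb 29 — 28×365 + 9×366 = 13514 days.
(2000 is a leap year (divisible by 400).)
April 2006: 30 − 16 = 14 days remain.
Then May (31), June (30), July (31), August (31), September (30), October (31), November (30): 31 + 30 + 31 + 31 + 30 + 31 + 30 = 214 days.
December 1–29, 2006: 29 days.
Residual: 257 days.
Total: 13771 days.
13771 mod 7 = 2, so 2 days after Wednesday is Friday.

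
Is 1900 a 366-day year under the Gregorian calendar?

1900 is not a leap year (divisible by 100 but not 400).

No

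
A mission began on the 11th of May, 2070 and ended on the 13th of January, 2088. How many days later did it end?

6456

Day-of-year of May 11, 2070: 131.
Day-of-year of January 13, 2088: 13.
2070 has 365 days, so 365 − 131 = 234 days remain in 2070.
Full years 2071–2087: 13 common + 4 leap = 13×365 + 4×366 = 6209 days.
Total: 234 + 6209 + 13 = 6456 days.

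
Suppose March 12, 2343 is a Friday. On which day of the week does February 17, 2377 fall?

Day-of-year of March 12, 2343: 71.
Day-of-year of February 17, 2377: 48.
2343 has 365 days, so 365 − 71 = 294 days remain in 2343.
Full years 2344–2376: 24 common + 9 leap = 24×365 + 9×366 = 12054 days.
Total: 294 + 12054 + 48 = 12396 days.
12396 mod 7 = 6, so 6 days after Friday is Thursday.

Thursday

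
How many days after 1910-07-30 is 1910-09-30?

62

July 1910: 31 − 30 = 1 day remains.
Then August (31): 31 days.
September 1–30, 1910: 30 days.
Total: 1 + 31 + 30 = 62 days.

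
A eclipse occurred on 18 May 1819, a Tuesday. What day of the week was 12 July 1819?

May 1819: 31 − 18 = 13 days remain.
Then June (30): 30 days.
July 1–12, 1819: 12 days.
Total: 13 + 30 + 12 = 55 days.
55 mod 7 = 6, so 6 days after Tuesday is Monday.

Monday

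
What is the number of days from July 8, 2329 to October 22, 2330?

July 2329: 31 − 8 = 23 days remain.
Then 14 full months totalling 426 days.
October 1–22, 2330: 22 days.
Total: 23 + 426 + 22 = 471 days.

471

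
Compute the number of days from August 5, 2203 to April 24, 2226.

8298

Day-of-year of August 5, 2203: 217.
Day-of-year of April 24, 2226: 114.
2203 has 365 days, so 365 − 217 = 148 days remain in 2203.
Full years 2204–2225: 16 common + 6 leap = 16×365 + 6×366 = 8036 days.
Total: 148 + 8036 + 114 = 8298 days.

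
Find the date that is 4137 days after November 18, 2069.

March 17, 2081

Count 4137 days after November 18, 2069:
Day-of-year of November 18, 2069: 322.
Day-of-year of March 17, 2081: 76.
2069 has 365 days, so 365 − 322 = 43 days remain in 2069.
Full years 2070–2080: 8 common + 3 leap = 8×365 + 3×366 = 4018 days.
Total: 43 + 4018 + 76 = 4137 days.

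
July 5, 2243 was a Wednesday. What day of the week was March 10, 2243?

Friday

Count forward from the earlier date (March 10, 2243) to the later (July 5, 2243):
March 2243: 31 − 10 = 21 days remain.
Then April (30), May (31), June (30): 30 + 31 + 30 = 91 days.
July 1–5, 2243: 5 days.
Total: 21 + 91 + 5 = 117 days.
117 mod 7 = 5, so 5 days before Wednesday is Friday.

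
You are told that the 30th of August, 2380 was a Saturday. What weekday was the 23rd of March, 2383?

Wednesday

August 30, 2380 → August 30, 2381: 365 days.
August 30, 2381 → August 30, 2382: 365 days.
August 2382: 31 − 30 = 1 day remains.
Then September (30), October (31), November (30), December (31), January (31), February 2383 (28): 30 + 31 + 30 + 31 + 31 + 28 = 181 days.
March 1–23, 2383: 23 days.
Residual: 205 days.
Total: 935 days.
935 mod 7 = 4, so 4 days after Saturday is Wednesday.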